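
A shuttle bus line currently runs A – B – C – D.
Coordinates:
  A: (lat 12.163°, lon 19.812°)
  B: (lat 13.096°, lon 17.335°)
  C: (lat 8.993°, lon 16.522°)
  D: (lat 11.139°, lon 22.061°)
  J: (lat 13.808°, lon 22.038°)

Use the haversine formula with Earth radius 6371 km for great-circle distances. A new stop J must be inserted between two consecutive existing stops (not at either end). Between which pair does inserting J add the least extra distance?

between C and D

Added distance for inserting J between each consecutive pair:
A–B: 529.3 km
B–C: 854.9 km
C–D: 450.1 km
Smallest added distance is 450.1 km, inserting between C and D.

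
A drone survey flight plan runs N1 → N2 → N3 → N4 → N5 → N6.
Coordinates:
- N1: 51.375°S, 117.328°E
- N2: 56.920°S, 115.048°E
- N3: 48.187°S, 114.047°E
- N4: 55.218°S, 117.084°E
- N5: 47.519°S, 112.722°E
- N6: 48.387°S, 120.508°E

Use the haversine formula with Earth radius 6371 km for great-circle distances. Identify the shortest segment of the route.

N5–N6

Leg distances:
N1→N2: 634.1 km
N2→N3: 973.4 km
N3→N4: 809.1 km
N4→N5: 907.6 km
N5→N6: 587.5 km
The shortest leg is N5–N6 at 587.5 km.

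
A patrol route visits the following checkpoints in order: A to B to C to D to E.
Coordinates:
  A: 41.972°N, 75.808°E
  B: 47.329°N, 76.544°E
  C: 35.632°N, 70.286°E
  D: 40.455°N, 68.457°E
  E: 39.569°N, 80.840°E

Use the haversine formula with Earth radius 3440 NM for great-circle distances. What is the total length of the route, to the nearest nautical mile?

Leg distances:
A→B: 323.2 NM  (cumulative 323.2 NM)
B→C: 756.0 NM  (cumulative 1079.1 NM)
C→D: 302.2 NM  (cumulative 1381.3 NM)
D→E: 571.4 NM  (cumulative 1952.7 NM)
Total route length ≈ 1953 NM.

1953 NM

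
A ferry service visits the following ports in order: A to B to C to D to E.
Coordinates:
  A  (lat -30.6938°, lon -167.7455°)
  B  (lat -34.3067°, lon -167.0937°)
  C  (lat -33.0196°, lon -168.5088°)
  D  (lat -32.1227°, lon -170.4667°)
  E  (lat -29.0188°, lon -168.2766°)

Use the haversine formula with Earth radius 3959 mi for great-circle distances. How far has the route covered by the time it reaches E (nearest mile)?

754 mi

Leg distances:
A→B: 252.5 mi  (cumulative 252.5 mi)
B→C: 120.5 mi  (cumulative 373.1 mi)
C→D: 129.8 mi  (cumulative 502.8 mi)
D→E: 250.9 mi  (cumulative 753.8 mi)
Cumulative distance at E ≈ 754 mi.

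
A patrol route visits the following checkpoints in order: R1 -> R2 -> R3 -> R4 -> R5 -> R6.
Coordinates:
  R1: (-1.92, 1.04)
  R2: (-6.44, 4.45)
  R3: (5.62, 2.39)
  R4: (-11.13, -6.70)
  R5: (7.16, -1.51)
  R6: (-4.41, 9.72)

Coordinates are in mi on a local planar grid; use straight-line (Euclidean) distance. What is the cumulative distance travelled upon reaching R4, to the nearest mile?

37 mi

Leg distances:
R1→R2: 5.7 mi  (cumulative 5.7 mi)
R2→R3: 12.2 mi  (cumulative 17.9 mi)
R3→R4: 19.1 mi  (cumulative 37.0 mi)
Cumulative distance at R4 ≈ 37 mi.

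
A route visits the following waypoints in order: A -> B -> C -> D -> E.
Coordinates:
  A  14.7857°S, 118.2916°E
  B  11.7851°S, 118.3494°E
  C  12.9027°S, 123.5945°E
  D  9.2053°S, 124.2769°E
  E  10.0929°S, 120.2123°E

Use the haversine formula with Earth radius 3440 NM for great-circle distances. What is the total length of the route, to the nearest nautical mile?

Leg distances:
A→B: 180.2 NM  (cumulative 180.2 NM)
B→C: 314.9 NM  (cumulative 495.0 NM)
C→D: 225.6 NM  (cumulative 720.6 NM)
D→E: 246.4 NM  (cumulative 967.1 NM)
Total route length ≈ 967 NM.

967 NM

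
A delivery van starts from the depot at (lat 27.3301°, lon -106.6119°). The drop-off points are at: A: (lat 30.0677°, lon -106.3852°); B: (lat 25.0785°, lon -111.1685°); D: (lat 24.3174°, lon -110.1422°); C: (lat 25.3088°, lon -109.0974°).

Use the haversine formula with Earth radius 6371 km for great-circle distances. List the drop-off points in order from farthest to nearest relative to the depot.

Distance from the depot at (lat 27.3301°, lon -106.6119°) to each:
B (lat 25.0785°, lon -111.1685°): 518.9 km
D (lat 24.3174°, lon -110.1422°): 486.9 km
C (lat 25.3088°, lon -109.0974°): 334.5 km
A (lat 30.0677°, lon -106.3852°): 305.2 km

B, D, C, A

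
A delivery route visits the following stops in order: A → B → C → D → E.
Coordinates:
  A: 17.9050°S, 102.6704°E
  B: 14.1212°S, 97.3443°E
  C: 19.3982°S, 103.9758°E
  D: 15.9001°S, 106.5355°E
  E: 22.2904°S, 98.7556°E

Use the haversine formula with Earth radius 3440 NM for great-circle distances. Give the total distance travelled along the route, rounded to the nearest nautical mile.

Leg distances:
A→B: 382.1 NM  (cumulative 382.1 NM)
B→C: 495.6 NM  (cumulative 877.7 NM)
C→D: 256.0 NM  (cumulative 1133.7 NM)
D→E: 584.6 NM  (cumulative 1718.3 NM)
Total route length ≈ 1718 NM.

1718 NM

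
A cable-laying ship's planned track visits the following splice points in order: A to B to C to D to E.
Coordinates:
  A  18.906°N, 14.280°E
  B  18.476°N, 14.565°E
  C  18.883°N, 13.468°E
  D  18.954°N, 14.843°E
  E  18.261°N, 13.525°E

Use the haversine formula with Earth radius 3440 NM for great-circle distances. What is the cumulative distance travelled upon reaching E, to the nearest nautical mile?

Leg distances:
A→B: 30.5 NM  (cumulative 30.5 NM)
B→C: 67.0 NM  (cumulative 97.5 NM)
C→D: 78.2 NM  (cumulative 175.7 NM)
D→E: 85.8 NM  (cumulative 261.5 NM)
Cumulative distance at E ≈ 261 NM.

261 NM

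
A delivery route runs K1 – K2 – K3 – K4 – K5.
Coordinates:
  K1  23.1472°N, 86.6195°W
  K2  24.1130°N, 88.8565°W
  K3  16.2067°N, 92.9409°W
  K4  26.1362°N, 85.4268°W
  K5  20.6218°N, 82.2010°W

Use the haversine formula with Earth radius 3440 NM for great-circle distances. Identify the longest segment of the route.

Leg distances:
K1→K2: 136.0 NM
K2→K3: 527.4 NM
K3→K4: 729.2 NM
K4→K5: 375.7 NM
The longest leg is K3–K4 at 729.2 NM.

K3–K4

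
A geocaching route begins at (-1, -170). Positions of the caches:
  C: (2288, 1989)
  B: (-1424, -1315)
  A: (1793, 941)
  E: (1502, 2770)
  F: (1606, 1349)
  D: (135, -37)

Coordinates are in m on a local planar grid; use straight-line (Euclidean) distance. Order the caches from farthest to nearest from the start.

E, C, F, A, B, D

Distance from the start at (-1, -170) to each:
E (1502, 2770): 3301.9 m
C (2288, 1989): 3146.6 m
F (1606, 1349): 2211.3 m
A (1793, 941): 2110.2 m
B (-1424, -1315): 1826.5 m
D (135, -37): 190.2 m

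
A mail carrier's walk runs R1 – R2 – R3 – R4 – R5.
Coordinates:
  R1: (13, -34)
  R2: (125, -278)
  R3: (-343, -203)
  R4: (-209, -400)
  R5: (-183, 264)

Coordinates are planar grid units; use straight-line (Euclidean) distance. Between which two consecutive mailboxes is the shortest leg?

Leg distances:
R1→R2: 268.5
R2→R3: 474.0
R3→R4: 238.3
R4→R5: 664.5
The shortest leg is R3–R4 at 238.3.

R3–R4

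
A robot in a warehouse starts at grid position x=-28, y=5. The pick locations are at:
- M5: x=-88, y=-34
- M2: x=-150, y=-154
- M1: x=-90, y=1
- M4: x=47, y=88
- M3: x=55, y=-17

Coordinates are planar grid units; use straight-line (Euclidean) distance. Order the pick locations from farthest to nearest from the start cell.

M2, M4, M3, M5, M1

Computing each straight-line distance from x=-28, y=5:
M2 x=-150, y=-154: 200.4
M4 x=47, y=88: 111.9
M3 x=55, y=-17: 85.9
M5 x=-88, y=-34: 71.6
M1 x=-90, y=1: 62.1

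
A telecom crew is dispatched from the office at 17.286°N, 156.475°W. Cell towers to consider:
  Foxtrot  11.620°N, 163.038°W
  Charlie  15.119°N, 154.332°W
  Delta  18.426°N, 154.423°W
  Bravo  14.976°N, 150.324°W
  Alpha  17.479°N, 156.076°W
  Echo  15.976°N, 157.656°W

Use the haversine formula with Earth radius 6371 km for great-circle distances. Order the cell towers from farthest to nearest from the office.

Distance from the office at 17.286°N, 156.475°W to each:
Foxtrot 11.620°N, 163.038°W: 946.5 km
Bravo 14.976°N, 150.324°W: 705.4 km
Charlie 15.119°N, 154.332°W: 332.3 km
Delta 18.426°N, 154.423°W: 251.5 km
Echo 15.976°N, 157.656°W: 192.5 km
Alpha 17.479°N, 156.076°W: 47.5 km

Foxtrot, Bravo, Charlie, Delta, Echo, Alpha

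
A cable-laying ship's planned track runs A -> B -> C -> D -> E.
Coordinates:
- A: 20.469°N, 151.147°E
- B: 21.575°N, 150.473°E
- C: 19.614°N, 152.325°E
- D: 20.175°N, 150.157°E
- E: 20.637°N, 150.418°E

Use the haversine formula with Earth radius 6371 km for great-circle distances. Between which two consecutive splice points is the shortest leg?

Leg distances:
A→B: 141.5 km
B→C: 291.0 km
C→D: 235.1 km
D→E: 58.1 km
The shortest leg is D–E at 58.1 km.

D–E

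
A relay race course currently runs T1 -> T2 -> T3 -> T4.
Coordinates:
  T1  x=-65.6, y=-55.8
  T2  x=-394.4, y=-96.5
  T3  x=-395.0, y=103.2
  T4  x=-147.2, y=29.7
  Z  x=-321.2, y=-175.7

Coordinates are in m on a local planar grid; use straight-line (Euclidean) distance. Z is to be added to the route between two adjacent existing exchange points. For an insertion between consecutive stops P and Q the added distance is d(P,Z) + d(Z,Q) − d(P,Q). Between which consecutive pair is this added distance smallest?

Added distance for inserting Z between each consecutive pair:
T1–T2: 58.9 m
T2–T3: 196.6 m
T3–T4: 299.2 m
Smallest added distance is 58.9 m, inserting between T1 and T2.

between T1 and T2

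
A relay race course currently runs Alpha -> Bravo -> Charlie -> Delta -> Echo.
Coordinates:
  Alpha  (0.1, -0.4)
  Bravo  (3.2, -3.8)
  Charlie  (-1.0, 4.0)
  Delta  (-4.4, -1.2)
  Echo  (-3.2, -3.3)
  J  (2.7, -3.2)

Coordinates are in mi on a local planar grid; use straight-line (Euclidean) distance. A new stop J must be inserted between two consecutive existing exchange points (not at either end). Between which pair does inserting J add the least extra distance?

Added distance for inserting J between each consecutive pair:
Alpha–Bravo: 0.0 mi
Bravo–Charlie: 0.0 mi
Charlie–Delta: 9.3 mi
Delta–Echo: 10.9 mi
Smallest added distance is 0.0 mi, inserting between Alpha and Bravo.

between Alpha and Bravo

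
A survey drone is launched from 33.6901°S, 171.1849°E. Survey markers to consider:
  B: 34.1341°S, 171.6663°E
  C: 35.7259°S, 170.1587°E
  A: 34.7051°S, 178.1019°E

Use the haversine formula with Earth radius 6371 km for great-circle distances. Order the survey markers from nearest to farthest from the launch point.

B, C, A

Distances from the launch point:
B 34.1341°S, 171.6663°E: 66.4 km
C 35.7259°S, 170.1587°E: 245.0 km
A 34.7051°S, 178.1019°E: 645.9 km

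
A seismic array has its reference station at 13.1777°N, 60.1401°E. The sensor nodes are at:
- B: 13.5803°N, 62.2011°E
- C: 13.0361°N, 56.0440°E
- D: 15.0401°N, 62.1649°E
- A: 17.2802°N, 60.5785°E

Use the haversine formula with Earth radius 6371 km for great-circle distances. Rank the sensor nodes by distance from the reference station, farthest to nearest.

Computing each great-circle distance from 13.1777°N, 60.1401°E:
A 17.2802°N, 60.5785°E: 458.6 km
C 13.0361°N, 56.0440°E: 443.9 km
D 15.0401°N, 62.1649°E: 300.9 km
B 13.5803°N, 62.2011°E: 227.4 km

A, C, D, B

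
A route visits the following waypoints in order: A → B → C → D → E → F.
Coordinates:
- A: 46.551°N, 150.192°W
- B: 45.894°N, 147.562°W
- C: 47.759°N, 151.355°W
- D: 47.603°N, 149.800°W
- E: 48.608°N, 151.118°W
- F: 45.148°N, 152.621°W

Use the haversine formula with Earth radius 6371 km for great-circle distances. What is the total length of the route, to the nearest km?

1238 km

Leg distances:
A→B: 215.1 km  (cumulative 215.1 km)
B→C: 355.3 km  (cumulative 570.4 km)
C→D: 117.7 km  (cumulative 688.1 km)
D→E: 148.5 km  (cumulative 836.6 km)
E→F: 401.3 km  (cumulative 1237.9 km)
Total route length ≈ 1238 km.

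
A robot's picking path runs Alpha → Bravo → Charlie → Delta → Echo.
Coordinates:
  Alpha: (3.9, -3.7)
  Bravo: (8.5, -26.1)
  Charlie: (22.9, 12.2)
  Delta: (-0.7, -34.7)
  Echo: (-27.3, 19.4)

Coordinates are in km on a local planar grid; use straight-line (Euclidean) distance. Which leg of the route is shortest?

Alpha–Bravo

Leg distances:
Alpha→Bravo: 22.9 km
Bravo→Charlie: 40.9 km
Charlie→Delta: 52.5 km
Delta→Echo: 60.3 km
The shortest leg is Alpha–Bravo at 22.9 km.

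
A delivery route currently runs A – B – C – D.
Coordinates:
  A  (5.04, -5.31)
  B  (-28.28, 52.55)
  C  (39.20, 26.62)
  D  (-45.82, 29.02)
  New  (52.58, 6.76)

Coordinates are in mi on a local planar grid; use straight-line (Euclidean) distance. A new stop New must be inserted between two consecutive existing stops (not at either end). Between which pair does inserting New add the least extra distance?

Added distance for inserting New between each consecutive pair:
A–B: 75.2 mi
B–C: 44.6 mi
C–D: 39.8 mi
Smallest added distance is 39.8 mi, inserting between C and D.

between C and D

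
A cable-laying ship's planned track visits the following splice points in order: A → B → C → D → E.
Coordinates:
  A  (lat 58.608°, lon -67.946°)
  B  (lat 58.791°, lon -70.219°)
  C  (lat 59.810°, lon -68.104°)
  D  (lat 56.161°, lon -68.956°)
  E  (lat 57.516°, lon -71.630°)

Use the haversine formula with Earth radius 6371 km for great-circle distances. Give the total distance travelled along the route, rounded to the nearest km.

Leg distances:
A→B: 132.9 km  (cumulative 132.9 km)
B→C: 165.1 km  (cumulative 297.9 km)
C→D: 408.8 km  (cumulative 706.8 km)
D→E: 221.7 km  (cumulative 928.5 km)
Total route length ≈ 928 km.

928 km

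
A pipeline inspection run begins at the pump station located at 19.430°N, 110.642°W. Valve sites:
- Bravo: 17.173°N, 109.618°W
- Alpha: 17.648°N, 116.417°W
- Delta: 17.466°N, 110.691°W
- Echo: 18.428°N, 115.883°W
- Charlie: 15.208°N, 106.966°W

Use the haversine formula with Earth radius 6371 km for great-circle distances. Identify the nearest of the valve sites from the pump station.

Delta

Distances from the pump station (19.430°N, 110.642°W):
Delta: 218.4 km
Bravo: 273.3 km
Echo: 562.4 km
Charlie: 610.4 km
Alpha: 640.2 km
The nearest is Delta at 218.4 km.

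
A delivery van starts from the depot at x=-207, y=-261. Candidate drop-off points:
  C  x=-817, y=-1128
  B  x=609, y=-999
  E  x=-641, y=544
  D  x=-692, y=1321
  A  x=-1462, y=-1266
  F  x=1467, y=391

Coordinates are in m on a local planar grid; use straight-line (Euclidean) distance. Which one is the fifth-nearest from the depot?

Distance to each, sorted:
E: 914.5 m
C: 1060.1 m
B: 1100.2 m
A: 1607.8 m
D: 1654.7 m
F: 1796.5 m
The fifth-nearest is D at 1654.7 m.

D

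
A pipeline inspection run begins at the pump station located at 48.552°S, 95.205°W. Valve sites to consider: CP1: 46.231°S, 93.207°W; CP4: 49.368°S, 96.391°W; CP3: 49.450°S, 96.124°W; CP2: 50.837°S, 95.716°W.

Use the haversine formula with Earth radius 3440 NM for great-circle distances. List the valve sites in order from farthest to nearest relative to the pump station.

Computing each great-circle distance from 48.552°S, 95.205°W:
CP1 46.231°S, 93.207°W: 161.3 NM
CP2 50.837°S, 95.716°W: 138.6 NM
CP4 49.368°S, 96.391°W: 67.7 NM
CP3 49.450°S, 96.124°W: 64.9 NM

CP1, CP2, CP4, CP3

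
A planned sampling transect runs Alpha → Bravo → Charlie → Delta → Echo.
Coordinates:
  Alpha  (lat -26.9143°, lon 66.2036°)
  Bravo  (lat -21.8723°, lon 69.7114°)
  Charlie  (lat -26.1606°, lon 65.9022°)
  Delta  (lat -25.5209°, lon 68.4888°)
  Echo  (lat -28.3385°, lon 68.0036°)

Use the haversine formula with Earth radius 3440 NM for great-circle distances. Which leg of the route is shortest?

Charlie–Delta

Leg distances:
Alpha→Bravo: 358.3 NM
Bravo→Charlie: 331.5 NM
Charlie→Delta: 144.9 NM
Delta→Echo: 171.1 NM
The shortest leg is Charlie–Delta at 144.9 NM.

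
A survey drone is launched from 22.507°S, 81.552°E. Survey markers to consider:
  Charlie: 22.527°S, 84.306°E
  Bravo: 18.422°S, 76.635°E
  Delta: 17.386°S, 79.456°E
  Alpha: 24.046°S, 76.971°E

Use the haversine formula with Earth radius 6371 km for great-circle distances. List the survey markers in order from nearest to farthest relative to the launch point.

Computing each great-circle distance from 22.507°S, 81.552°E:
Charlie 22.527°S, 84.306°E: 282.9 km
Alpha 24.046°S, 76.971°E: 498.2 km
Delta 17.386°S, 79.456°E: 610.1 km
Bravo 18.422°S, 76.635°E: 684.5 km

Charlie, Alpha, Delta, Bravo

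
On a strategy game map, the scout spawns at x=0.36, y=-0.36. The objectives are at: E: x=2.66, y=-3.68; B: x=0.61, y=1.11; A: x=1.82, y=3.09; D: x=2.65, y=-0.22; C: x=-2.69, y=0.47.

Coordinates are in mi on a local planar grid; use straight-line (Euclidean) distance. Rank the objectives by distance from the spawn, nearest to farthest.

Distance from the spawn at x=0.36, y=-0.36 to each:
B x=0.61, y=1.11: 1.5 mi
D x=2.65, y=-0.22: 2.3 mi
C x=-2.69, y=0.47: 3.2 mi
A x=1.82, y=3.09: 3.7 mi
E x=2.66, y=-3.68: 4.0 mi

B, D, C, A, E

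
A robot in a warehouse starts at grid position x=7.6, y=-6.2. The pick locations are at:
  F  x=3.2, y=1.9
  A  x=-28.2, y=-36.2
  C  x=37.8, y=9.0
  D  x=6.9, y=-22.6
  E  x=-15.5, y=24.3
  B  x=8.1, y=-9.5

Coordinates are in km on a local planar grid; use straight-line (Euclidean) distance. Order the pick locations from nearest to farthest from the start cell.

B, F, D, C, E, A

Distance from the start cell at x=7.6, y=-6.2 to each:
B x=8.1, y=-9.5: 3.3 km
F x=3.2, y=1.9: 9.2 km
D x=6.9, y=-22.6: 16.4 km
C x=37.8, y=9.0: 33.8 km
E x=-15.5, y=24.3: 38.3 km
A x=-28.2, y=-36.2: 46.7 km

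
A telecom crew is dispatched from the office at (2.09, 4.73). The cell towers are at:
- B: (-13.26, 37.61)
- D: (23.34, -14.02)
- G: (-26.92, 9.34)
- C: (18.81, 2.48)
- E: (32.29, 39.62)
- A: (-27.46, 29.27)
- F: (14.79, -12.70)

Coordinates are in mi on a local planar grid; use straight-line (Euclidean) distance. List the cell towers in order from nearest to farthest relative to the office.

Computing each straight-line distance from (2.09, 4.73):
C (18.81, 2.48): 16.9 mi
F (14.79, -12.70): 21.6 mi
D (23.34, -14.02): 28.3 mi
G (-26.92, 9.34): 29.4 mi
B (-13.26, 37.61): 36.3 mi
A (-27.46, 29.27): 38.4 mi
E (32.29, 39.62): 46.1 mi

C, F, D, G, B, A, E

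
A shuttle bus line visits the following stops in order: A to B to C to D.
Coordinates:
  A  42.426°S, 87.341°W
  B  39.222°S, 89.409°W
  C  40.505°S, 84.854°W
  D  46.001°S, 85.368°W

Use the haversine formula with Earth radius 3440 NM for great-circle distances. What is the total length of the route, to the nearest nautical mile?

768 NM

Leg distances:
A→B: 214.1 NM  (cumulative 214.1 NM)
B→C: 223.6 NM  (cumulative 437.6 NM)
C→D: 330.7 NM  (cumulative 768.4 NM)
Total route length ≈ 768 NM.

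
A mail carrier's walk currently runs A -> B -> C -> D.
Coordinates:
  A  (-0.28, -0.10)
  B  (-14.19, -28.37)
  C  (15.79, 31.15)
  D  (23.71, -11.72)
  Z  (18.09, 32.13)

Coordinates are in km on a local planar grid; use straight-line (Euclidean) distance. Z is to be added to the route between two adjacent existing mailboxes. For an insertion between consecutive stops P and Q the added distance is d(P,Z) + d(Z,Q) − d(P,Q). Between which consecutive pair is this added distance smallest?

Added distance for inserting Z between each consecutive pair:
A–B: 74.2 km
B–C: 4.4 km
C–D: 3.1 km
Smallest added distance is 3.1 km, inserting between C and D.

between C and D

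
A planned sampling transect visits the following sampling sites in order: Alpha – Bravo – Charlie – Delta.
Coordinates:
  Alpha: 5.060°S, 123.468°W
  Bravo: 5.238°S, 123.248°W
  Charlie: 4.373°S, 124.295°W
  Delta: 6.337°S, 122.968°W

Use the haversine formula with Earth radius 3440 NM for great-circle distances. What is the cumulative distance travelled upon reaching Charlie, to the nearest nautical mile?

98 NM

Leg distances:
Alpha→Bravo: 16.9 NM  (cumulative 16.9 NM)
Bravo→Charlie: 81.4 NM  (cumulative 98.3 NM)
Cumulative distance at Charlie ≈ 98 NM.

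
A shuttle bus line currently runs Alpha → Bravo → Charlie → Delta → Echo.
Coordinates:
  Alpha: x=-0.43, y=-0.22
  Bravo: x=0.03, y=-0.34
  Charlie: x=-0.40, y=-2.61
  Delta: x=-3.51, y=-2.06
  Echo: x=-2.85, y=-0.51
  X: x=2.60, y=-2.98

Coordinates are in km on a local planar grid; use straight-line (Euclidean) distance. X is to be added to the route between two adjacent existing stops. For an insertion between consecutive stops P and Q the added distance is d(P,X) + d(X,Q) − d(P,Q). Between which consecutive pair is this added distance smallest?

between Bravo and Charlie

Added distance for inserting X between each consecutive pair:
Alpha–Bravo: 7.3 km
Bravo–Charlie: 4.4 km
Charlie–Delta: 6.0 km
Delta–Echo: 10.5 km
Smallest added distance is 4.4 km, inserting between Bravo and Charlie.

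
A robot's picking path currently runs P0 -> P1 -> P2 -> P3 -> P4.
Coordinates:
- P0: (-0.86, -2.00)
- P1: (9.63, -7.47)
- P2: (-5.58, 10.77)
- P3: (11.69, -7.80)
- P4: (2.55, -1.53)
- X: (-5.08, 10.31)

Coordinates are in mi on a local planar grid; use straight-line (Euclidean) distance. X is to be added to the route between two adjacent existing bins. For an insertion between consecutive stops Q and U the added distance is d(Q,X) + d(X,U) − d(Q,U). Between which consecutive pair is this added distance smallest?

between P2 and P3

Added distance for inserting X between each consecutive pair:
P0–P1: 24.3 mi
P1–P2: 0.0 mi
P2–P3: 0.0 mi
P3–P4: 27.7 mi
Smallest added distance is 0.0 mi, inserting between P2 and P3.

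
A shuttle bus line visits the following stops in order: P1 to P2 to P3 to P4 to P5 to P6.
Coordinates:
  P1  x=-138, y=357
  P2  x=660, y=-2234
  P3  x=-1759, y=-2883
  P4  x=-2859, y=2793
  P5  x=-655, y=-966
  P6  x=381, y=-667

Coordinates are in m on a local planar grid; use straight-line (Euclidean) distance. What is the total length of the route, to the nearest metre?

16433 m

Leg distances:
P1→P2: 2711.1 m  (cumulative 2711.1 m)
P2→P3: 2504.5 m  (cumulative 5215.7 m)
P3→P4: 5781.6 m  (cumulative 10997.3 m)
P4→P5: 4357.5 m  (cumulative 15354.7 m)
P5→P6: 1078.3 m  (cumulative 16433.0 m)
Total route length ≈ 16433 m.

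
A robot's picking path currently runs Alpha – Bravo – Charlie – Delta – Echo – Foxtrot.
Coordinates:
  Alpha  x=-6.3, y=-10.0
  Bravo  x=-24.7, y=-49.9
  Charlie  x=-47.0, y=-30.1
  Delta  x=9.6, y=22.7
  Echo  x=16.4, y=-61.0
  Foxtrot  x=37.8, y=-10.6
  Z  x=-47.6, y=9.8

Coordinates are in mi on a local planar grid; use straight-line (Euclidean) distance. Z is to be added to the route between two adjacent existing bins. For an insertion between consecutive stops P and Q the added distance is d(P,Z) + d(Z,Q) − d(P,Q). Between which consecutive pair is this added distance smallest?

between Charlie and Delta

Added distance for inserting Z between each consecutive pair:
Alpha–Bravo: 65.8 mi
Bravo–Charlie: 74.0 mi
Charlie–Delta: 21.1 mi
Delta–Echo: 70.1 mi
Echo–Foxtrot: 128.5 mi
Smallest added distance is 21.1 mi, inserting between Charlie and Delta.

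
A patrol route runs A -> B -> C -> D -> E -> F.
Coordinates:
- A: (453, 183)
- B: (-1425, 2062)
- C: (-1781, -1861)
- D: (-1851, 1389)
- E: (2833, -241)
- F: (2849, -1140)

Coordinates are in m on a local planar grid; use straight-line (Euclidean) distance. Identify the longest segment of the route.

Leg distances:
A→B: 2656.6 m
B→C: 3939.1 m
C→D: 3250.8 m
D→E: 4959.5 m
E→F: 899.1 m
The longest leg is D–E at 4959.5 m.

D–E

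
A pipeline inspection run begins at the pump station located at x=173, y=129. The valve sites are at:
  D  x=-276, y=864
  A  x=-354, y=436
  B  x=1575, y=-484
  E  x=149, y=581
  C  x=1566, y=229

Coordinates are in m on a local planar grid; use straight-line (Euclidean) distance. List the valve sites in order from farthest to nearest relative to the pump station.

Computing each straight-line distance from x=173, y=129:
B x=1575, y=-484: 1530.2 m
C x=1566, y=229: 1396.6 m
D x=-276, y=864: 861.3 m
A x=-354, y=436: 609.9 m
E x=149, y=581: 452.6 m

B, C, D, A, E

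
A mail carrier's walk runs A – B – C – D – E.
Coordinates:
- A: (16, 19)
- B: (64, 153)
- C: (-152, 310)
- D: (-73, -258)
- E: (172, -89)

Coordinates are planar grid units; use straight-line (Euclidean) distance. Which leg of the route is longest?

C–D

Leg distances:
A→B: 142.3
B→C: 267.0
C→D: 573.5
D→E: 297.6
The longest leg is C–D at 573.5.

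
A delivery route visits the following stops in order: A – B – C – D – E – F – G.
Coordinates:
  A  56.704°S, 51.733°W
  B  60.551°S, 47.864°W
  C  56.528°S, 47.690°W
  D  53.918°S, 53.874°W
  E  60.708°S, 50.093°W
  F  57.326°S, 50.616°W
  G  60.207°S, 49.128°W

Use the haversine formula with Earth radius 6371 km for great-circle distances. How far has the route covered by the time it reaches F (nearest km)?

2583 km

Leg distances:
A→B: 482.7 km  (cumulative 482.7 km)
B→C: 447.5 km  (cumulative 930.1 km)
C→D: 487.6 km  (cumulative 1417.7 km)
D→E: 788.1 km  (cumulative 2205.8 km)
E→F: 377.2 km  (cumulative 2583.1 km)
Cumulative distance at F ≈ 2583 km.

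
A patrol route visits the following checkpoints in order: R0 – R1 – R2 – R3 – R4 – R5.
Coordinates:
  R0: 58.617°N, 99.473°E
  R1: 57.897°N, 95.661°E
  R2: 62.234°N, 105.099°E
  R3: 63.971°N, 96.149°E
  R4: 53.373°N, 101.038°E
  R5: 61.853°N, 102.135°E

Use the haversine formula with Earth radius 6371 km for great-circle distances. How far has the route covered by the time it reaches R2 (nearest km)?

Leg distances:
R0→R1: 236.9 km  (cumulative 236.9 km)
R1→R2: 710.7 km  (cumulative 947.6 km)
Cumulative distance at R2 ≈ 948 km.

948 km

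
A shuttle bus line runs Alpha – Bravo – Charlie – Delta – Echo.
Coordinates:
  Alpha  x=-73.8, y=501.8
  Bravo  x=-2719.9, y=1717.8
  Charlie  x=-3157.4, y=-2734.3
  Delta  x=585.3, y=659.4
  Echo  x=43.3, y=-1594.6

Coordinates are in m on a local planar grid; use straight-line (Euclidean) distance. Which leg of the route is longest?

Leg distances:
Alpha→Bravo: 2912.1 m
Bravo→Charlie: 4473.5 m
Charlie→Delta: 5052.2 m
Delta→Echo: 2318.2 m
The longest leg is Charlie–Delta at 5052.2 m.

Charlie–Delta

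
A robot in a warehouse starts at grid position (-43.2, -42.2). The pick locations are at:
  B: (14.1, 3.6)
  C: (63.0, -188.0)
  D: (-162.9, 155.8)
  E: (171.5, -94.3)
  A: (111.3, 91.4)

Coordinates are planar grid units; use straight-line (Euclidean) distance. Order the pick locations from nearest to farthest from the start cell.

B, C, A, E, D

Computing each straight-line distance from (-43.2, -42.2):
B (14.1, 3.6): 73.4
C (63.0, -188.0): 180.4
A (111.3, 91.4): 204.3
E (171.5, -94.3): 220.9
D (-162.9, 155.8): 231.4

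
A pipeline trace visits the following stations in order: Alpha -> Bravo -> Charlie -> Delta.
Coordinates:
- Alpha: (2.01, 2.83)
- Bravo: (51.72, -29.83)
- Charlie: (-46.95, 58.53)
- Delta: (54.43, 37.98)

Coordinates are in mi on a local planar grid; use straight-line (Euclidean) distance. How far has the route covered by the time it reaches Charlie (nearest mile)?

Leg distances:
Alpha→Bravo: 59.5 mi  (cumulative 59.5 mi)
Bravo→Charlie: 132.5 mi  (cumulative 191.9 mi)
Cumulative distance at Charlie ≈ 192 mi.

192 mi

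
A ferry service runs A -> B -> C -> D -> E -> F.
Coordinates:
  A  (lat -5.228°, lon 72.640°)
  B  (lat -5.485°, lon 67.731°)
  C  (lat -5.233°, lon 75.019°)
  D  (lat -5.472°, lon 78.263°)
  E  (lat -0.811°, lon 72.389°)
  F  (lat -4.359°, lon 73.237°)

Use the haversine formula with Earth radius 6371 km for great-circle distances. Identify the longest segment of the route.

D–E

Leg distances:
A→B: 544.2 km
B→C: 807.3 km
C→D: 360.1 km
D→E: 832.9 km
E→F: 405.6 km
The longest leg is D–E at 832.9 km.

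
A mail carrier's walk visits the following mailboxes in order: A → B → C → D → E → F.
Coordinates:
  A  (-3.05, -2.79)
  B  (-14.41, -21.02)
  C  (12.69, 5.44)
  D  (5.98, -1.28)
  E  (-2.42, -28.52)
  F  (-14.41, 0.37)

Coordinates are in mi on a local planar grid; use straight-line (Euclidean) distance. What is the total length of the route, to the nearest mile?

Leg distances:
A→B: 21.5 mi  (cumulative 21.5 mi)
B→C: 37.9 mi  (cumulative 59.4 mi)
C→D: 9.5 mi  (cumulative 68.9 mi)
D→E: 28.5 mi  (cumulative 97.4 mi)
E→F: 31.3 mi  (cumulative 128.6 mi)
Total route length ≈ 129 mi.

129 mi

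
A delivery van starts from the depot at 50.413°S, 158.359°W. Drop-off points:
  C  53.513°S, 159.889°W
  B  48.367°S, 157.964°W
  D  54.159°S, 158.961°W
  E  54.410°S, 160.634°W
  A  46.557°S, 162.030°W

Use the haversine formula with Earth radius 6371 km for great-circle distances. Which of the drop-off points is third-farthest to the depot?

D

Distances from the depot (50.413°S, 158.359°W):
A: 506.8 km
E: 470.4 km
D: 418.5 km
C: 360.3 km
B: 229.3 km
The third-farthest is D at 418.5 km.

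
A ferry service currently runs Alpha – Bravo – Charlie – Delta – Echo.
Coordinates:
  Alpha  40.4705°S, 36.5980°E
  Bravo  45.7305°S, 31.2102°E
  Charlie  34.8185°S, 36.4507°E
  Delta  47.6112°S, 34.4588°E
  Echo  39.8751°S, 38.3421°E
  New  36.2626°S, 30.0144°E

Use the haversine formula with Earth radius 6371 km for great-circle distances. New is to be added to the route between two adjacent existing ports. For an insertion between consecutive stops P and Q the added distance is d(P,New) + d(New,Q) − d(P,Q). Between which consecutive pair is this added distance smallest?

Added distance for inserting New between each consecutive pair:
Alpha–Bravo: 1067.7 km
Bravo–Charlie: 370.0 km
Charlie–Delta: 485.7 km
Delta–Echo: 1230.9 km
Smallest added distance is 370.0 km, inserting between Bravo and Charlie.

between Bravo and Charlie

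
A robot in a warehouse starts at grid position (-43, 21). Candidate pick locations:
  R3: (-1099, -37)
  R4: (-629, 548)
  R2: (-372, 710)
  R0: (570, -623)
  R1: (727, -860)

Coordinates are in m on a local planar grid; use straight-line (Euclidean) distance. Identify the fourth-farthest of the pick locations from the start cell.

R4

Distance to each, sorted:
R1: 1170.1 m
R3: 1057.6 m
R0: 889.1 m
R4: 788.1 m
R2: 763.5 m
The fourth-farthest is R4 at 788.1 m.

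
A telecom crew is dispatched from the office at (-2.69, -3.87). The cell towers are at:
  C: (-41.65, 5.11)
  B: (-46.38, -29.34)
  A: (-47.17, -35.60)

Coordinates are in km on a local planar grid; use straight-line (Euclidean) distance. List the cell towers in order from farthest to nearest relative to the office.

Computing each straight-line distance from (-2.69, -3.87):
A (-47.17, -35.60): 54.6 km
B (-46.38, -29.34): 50.6 km
C (-41.65, 5.11): 40.0 km

A, B, C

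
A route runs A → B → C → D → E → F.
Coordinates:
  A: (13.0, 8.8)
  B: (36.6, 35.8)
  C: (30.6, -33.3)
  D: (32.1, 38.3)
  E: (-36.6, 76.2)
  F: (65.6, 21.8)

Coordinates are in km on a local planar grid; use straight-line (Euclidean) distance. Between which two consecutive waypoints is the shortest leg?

A–B

Leg distances:
A→B: 35.9 km
B→C: 69.4 km
C→D: 71.6 km
D→E: 78.5 km
E→F: 115.8 km
The shortest leg is A–B at 35.9 km.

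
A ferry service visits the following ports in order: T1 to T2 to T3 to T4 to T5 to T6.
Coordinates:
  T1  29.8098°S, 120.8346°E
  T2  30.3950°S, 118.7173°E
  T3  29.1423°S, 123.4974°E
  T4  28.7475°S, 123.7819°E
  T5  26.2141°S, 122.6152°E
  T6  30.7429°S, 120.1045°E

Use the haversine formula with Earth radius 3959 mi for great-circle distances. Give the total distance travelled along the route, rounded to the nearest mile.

1002 mi

Leg distances:
T1→T2: 132.9 mi  (cumulative 132.9 mi)
T2→T3: 299.5 mi  (cumulative 432.3 mi)
T3→T4: 32.3 mi  (cumulative 464.6 mi)
T4→T5: 189.1 mi  (cumulative 653.7 mi)
T5→T6: 348.1 mi  (cumulative 1001.7 mi)
Total route length ≈ 1002 mi.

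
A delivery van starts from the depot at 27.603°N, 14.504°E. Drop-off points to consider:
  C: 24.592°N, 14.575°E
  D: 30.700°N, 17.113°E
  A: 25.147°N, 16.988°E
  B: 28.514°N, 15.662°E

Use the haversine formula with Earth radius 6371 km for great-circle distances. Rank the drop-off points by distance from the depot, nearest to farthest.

Distance from the depot at 27.603°N, 14.504°E to each:
B 28.514°N, 15.662°E: 152.2 km
C 24.592°N, 14.575°E: 334.9 km
A 25.147°N, 16.988°E: 368.5 km
D 30.700°N, 17.113°E: 427.5 km

B, C, A, D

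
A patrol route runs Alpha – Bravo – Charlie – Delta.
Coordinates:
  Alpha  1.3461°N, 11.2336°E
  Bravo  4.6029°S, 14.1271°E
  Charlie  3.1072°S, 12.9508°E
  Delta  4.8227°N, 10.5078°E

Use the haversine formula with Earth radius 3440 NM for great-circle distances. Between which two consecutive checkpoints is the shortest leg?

Bravo–Charlie

Leg distances:
Alpha→Bravo: 397.1 NM
Bravo→Charlie: 114.1 NM
Charlie→Delta: 498.1 NM
The shortest leg is Bravo–Charlie at 114.1 NM.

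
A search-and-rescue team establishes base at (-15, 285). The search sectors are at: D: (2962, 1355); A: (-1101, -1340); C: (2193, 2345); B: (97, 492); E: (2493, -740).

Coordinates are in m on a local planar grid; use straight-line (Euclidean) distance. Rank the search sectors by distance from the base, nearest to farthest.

B, A, E, C, D

Distance from the base at (-15, 285) to each:
B (97, 492): 235.4 m
A (-1101, -1340): 1954.5 m
E (2493, -740): 2709.4 m
C (2193, 2345): 3019.7 m
D (2962, 1355): 3163.5 m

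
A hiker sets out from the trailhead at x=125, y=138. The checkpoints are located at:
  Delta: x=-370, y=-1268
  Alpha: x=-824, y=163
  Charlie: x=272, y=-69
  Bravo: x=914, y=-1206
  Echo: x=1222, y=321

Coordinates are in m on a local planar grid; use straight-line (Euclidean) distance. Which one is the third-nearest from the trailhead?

Echo

Distance to each, sorted:
Charlie: 253.9 m
Alpha: 949.3 m
Echo: 1112.2 m
Delta: 1490.6 m
Bravo: 1558.5 m
The third-nearest is Echo at 1112.2 m.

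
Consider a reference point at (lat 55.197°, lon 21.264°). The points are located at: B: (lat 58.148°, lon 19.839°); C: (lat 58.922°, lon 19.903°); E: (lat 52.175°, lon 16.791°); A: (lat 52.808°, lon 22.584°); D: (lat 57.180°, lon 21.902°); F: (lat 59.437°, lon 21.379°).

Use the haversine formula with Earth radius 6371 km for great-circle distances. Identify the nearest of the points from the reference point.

D

Distance to each, sorted:
D: 224.0 km
A: 279.3 km
B: 339.5 km
C: 422.3 km
E: 446.7 km
F: 471.5 km
The nearest is D at 224.0 km.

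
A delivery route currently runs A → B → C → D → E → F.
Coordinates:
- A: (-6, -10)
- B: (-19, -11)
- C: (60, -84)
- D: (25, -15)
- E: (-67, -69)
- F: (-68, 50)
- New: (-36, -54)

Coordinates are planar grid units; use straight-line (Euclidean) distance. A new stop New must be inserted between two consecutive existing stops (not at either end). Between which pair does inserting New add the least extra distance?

Added distance for inserting New between each consecutive pair:
A–B: 86.5
B–C: 39.3
C–D: 95.6
D–E: 0.2
E–F: 24.2
Smallest added distance is 0.2, inserting between D and E.

between D and E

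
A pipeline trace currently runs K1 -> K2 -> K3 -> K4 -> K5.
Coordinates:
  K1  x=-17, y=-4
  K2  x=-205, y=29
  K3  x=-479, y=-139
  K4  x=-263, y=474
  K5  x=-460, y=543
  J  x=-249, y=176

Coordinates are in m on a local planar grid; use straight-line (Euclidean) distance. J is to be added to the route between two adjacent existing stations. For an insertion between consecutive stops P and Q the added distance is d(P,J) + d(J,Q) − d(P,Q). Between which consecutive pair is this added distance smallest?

between K3 and K4

Added distance for inserting J between each consecutive pair:
K1–K2: 256.2 m
K2–K3: 222.1 m
K3–K4: 38.4 m
K4–K5: 512.9 m
Smallest added distance is 38.4 m, inserting between K3 and K4.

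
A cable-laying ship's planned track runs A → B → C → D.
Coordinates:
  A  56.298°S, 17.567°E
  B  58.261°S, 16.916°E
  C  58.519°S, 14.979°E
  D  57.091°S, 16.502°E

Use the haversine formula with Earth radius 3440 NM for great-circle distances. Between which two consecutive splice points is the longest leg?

A–B

Leg distances:
A→B: 119.7 NM
B→C: 62.9 NM
C→D: 98.6 NM
The longest leg is A–B at 119.7 NM.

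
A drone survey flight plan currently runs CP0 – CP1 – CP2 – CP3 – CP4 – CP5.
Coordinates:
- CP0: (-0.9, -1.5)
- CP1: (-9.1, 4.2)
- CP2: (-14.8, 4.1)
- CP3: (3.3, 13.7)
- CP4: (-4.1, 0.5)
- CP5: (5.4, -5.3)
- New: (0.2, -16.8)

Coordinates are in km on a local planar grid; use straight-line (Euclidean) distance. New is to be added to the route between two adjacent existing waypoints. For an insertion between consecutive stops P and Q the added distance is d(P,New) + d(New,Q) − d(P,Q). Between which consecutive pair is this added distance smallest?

between CP4 and CP5

Added distance for inserting New between each consecutive pair:
CP0–CP1: 28.3 km
CP1–CP2: 43.0 km
CP2–CP3: 35.9 km
CP3–CP4: 33.4 km
CP4–CP5: 19.3 km
Smallest added distance is 19.3 km, inserting between CP4 and CP5.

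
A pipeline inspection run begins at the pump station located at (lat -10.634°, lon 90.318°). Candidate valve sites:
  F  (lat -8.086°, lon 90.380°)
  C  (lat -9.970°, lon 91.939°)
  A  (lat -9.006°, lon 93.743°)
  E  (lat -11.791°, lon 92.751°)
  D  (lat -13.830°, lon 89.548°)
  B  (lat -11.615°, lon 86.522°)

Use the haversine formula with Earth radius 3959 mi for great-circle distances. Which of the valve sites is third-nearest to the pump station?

E

Distances from the pump station ((lat -10.634°, lon 90.318°)):
C: 119.4 mi
F: 176.1 mi
E: 183.3 mi
D: 226.9 mi
A: 258.9 mi
B: 266.1 mi
The third-nearest is E at 183.3 mi.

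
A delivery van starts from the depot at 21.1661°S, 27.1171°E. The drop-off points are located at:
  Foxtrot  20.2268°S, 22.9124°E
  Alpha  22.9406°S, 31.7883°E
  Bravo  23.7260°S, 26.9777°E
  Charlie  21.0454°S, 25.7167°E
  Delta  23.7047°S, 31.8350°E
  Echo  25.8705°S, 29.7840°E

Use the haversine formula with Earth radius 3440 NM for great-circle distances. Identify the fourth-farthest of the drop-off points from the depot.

Foxtrot

Distance to each, sorted:
Echo: 318.3 NM
Delta: 302.9 NM
Alpha: 280.9 NM
Foxtrot: 242.8 NM
Bravo: 153.9 NM
Charlie: 78.8 NM
The fourth-farthest is Foxtrot at 242.8 NM.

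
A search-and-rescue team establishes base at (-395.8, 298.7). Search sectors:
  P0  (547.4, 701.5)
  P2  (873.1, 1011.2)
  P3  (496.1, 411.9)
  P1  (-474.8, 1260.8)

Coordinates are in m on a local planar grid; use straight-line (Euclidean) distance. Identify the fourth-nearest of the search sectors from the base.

P2

Distances from the base ((-395.8, 298.7)):
P3: 899.1 m
P1: 965.3 m
P0: 1025.6 m
P2: 1455.3 m
The fourth-nearest is P2 at 1455.3 m.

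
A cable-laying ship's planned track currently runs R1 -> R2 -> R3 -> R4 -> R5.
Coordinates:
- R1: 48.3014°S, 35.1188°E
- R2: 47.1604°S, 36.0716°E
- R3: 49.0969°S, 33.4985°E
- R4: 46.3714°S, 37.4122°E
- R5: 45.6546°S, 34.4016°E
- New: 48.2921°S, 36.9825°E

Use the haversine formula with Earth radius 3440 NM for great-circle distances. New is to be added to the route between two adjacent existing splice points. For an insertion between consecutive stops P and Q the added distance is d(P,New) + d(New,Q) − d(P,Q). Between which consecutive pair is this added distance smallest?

Added distance for inserting New between each consecutive pair:
R1–R2: 73.1 NM
R2–R3: 68.1 NM
R3–R4: 35.5 NM
R4–R5: 174.3 NM
Smallest added distance is 35.5 NM, inserting between R3 and R4.

between R3 and R4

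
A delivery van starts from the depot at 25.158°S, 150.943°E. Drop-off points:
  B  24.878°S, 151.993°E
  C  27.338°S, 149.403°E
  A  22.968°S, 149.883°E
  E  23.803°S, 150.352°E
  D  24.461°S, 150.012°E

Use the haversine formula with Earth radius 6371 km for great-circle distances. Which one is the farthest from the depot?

Distance to each, sorted:
C: 287.0 km
A: 266.2 km
E: 162.1 km
D: 121.8 km
B: 110.3 km
The farthest is C at 287.0 km.

C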